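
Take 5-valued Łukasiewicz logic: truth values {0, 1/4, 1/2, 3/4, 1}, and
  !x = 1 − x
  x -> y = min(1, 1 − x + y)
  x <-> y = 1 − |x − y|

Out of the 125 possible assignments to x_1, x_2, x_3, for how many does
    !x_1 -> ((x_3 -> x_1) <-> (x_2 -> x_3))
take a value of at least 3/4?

99

value 1: 85 assignments (counts)
value 3/4: 14 assignments (counts)
value 1/2: 14 assignments
value 1/4: 6 assignments
value 0: 6 assignments
So 99 of the 125 assignments meet the threshold.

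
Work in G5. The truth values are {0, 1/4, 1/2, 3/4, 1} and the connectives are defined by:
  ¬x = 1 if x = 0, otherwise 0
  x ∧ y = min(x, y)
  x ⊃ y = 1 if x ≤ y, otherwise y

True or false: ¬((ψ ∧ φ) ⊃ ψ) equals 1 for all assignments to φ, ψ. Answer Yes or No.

No

Counterexample: take φ = 0, ψ = 0.
ψ ∧ φ = 0 ∧ 0 = 0
(ψ ∧ φ) ⊃ ψ = 0 ⊃ 0 = 1
¬((ψ ∧ φ) ⊃ ψ) = ¬1 = 0
This gives 0 ≠ 1.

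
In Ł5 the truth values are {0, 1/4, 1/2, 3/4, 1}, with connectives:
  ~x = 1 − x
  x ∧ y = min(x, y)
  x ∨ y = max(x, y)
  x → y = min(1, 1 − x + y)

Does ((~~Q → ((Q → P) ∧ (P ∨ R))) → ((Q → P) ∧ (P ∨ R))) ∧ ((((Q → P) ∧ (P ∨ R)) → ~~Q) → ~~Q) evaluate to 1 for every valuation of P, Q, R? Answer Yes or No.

Counterexample: take P = 0, Q = 0, R = 0.
~Q = ~0 = 1
~~Q = ~1 = 0
Q → P = 0 → 0 = 1
P ∨ R = 0 ∨ 0 = 0
(Q → P) ∧ (P ∨ R) = 1 ∧ 0 = 0
~~Q → ((Q → P) ∧ (P ∨ R)) = 0 → 0 = 1
(~~Q → ((Q → P) ∧ (P ∨ R))) → ((Q → P) ∧ (P ∨ R)) = 1 → 0 = 0
((Q → P) ∧ (P ∨ R)) → ~~Q = 0 → 0 = 1
(((Q → P) ∧ (P ∨ R)) → ~~Q) → ~~Q = 1 → 0 = 0
((~~Q → ((Q → P) ∧ (P ∨ R))) → ((Q → P) ∧ (P ∨ R))) ∧ ((((Q → P) ∧ (P ∨ R)) → ~~Q) → ~~Q) = 0 ∧ 0 = 0
This gives 0 ≠ 1.

No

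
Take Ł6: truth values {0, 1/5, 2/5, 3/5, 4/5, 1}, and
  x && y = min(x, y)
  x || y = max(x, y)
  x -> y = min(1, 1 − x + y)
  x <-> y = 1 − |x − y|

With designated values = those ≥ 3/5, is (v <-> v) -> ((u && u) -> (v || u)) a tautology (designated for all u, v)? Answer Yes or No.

Yes

At u = 2/5, v = 1/5, for instance:
v <-> v = 1/5 <-> 1/5 = 1
u && u = 2/5 && 2/5 = 2/5
v || u = 1/5 || 2/5 = 2/5
(u && u) -> (v || u) = 2/5 -> 2/5 = 1
(v <-> v) -> ((u && u) -> (v || u)) = 1 -> 1 = 1
and checking the remaining 35 assignments likewise gives ≥ 3/5 in every case.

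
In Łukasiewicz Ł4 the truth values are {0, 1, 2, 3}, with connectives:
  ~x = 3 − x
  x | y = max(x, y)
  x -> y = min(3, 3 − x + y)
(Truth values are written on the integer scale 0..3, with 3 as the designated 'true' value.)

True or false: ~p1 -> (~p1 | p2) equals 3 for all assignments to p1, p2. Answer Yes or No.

Yes

p1 = 0, p2 = 0 ↦ 3
p1 = 0, p2 = 1 ↦ 3
p1 = 0, p2 = 2 ↦ 3
p1 = 0, p2 = 3 ↦ 3
p1 = 1, p2 = 0 ↦ 3
p1 = 1, p2 = 1 ↦ 3
p1 = 1, p2 = 2 ↦ 3
p1 = 1, p2 = 3 ↦ 3
p1 = 2, p2 = 0 ↦ 3
p1 = 2, p2 = 1 ↦ 3
p1 = 2, p2 = 2 ↦ 3
p1 = 2, p2 = 3 ↦ 3
p1 = 3, p2 = 0 ↦ 3
p1 = 3, p2 = 1 ↦ 3
p1 = 3, p2 = 2 ↦ 3
p1 = 3, p2 = 3 ↦ 3
Every assignment gives a value ≥ 3.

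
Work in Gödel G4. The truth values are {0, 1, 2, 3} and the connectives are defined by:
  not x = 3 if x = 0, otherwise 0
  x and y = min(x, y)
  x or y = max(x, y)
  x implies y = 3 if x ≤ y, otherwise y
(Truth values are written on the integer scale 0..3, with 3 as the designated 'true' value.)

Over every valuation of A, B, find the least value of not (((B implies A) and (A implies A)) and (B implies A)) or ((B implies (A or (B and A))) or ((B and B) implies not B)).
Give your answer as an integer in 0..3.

1

Take A = 1, B = 2:
B implies A = 2 implies 1 = 1
A implies A = 1 implies 1 = 3
(B implies A) and (A implies A) = 1 and 3 = 1
B implies A = 2 implies 1 = 1
((B implies A) and (A implies A)) and (B implies A) = 1 and 1 = 1
not (((B implies A) and (A implies A)) and (B implies A)) = not 1 = 0
B and A = 2 and 1 = 1
A or (B and A) = 1 or 1 = 1
B implies (A or (B and A)) = 2 implies 1 = 1
B and B = 2 and 2 = 2
not B = not 2 = 0
(B and B) implies not B = 2 implies 0 = 0
(B implies (A or (B and A))) or ((B and B) implies not B) = 1 or 0 = 1
not (((B implies A) and (A implies A)) and (B implies A)) or ((B implies (A or (B and A))) or ((B and B) implies not B)) = 0 or 1 = 1
No assignment yields a value below 1, so this is the minimum.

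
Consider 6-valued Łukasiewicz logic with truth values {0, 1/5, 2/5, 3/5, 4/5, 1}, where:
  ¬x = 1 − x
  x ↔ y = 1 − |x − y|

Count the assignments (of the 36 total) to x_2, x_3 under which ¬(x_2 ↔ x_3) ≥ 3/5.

value 1: 2 assignments (counts)
value 4/5: 4 assignments (counts)
value 3/5: 6 assignments (counts)
value 2/5: 8 assignments
value 1/5: 10 assignments
value 0: 6 assignments
So 12 of the 36 assignments meet the threshold.

12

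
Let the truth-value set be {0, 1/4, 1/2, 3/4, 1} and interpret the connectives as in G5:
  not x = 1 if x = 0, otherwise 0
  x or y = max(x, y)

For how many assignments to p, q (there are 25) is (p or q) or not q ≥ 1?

value 1: 13 assignments (counts)
value 3/4: 6 assignments
value 1/2: 4 assignments
value 1/4: 2 assignments
So 13 of the 25 assignments meet the threshold.

13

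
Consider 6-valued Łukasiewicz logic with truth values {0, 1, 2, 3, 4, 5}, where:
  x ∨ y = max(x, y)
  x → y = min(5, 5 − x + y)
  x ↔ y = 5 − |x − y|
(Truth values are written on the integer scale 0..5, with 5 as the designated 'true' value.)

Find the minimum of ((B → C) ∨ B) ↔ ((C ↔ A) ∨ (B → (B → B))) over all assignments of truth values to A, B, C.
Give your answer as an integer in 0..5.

Take A = 0, B = 2, C = 0:
B → C = 2 → 0 = 3
(B → C) ∨ B = 3 ∨ 2 = 3
C ↔ A = 0 ↔ 0 = 5
B → B = 2 → 2 = 5
B → (B → B) = 2 → 5 = 5
(C ↔ A) ∨ (B → (B → B)) = 5 ∨ 5 = 5
((B → C) ∨ B) ↔ ((C ↔ A) ∨ (B → (B → B))) = 3 ↔ 5 = 3
No assignment yields a value below 3, so this is the minimum.

3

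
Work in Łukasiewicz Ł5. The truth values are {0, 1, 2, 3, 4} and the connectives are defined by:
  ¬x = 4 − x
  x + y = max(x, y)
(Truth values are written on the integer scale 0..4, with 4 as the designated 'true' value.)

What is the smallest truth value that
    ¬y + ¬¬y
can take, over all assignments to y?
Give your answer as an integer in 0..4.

Take y = 2:
¬y = ¬2 = 2
¬y = ¬2 = 2
¬¬y = ¬2 = 2
¬y + ¬¬y = 2 + 2 = 2
No assignment yields a value below 2, so this is the minimum.

2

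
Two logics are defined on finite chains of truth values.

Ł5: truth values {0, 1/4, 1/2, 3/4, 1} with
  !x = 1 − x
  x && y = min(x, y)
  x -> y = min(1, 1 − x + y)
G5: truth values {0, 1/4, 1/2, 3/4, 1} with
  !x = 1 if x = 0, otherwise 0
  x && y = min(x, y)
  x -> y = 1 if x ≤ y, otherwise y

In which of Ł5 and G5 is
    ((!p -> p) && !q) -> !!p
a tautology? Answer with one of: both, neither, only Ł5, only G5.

only G5

In Ł5: at p = 1/4, q = 0 the value is 3/4 — not a tautology.
In G5: every assignment gives 1 — tautology.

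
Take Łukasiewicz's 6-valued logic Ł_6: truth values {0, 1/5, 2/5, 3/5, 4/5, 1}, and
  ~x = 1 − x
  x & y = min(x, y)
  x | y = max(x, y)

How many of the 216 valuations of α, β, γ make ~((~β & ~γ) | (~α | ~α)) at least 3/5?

value 1: 11 assignments (counts)
value 4/5: 29 assignments (counts)
value 3/5: 41 assignments (counts)
value 2/5: 47 assignments
value 1/5: 47 assignments
value 0: 41 assignments
So 81 of the 216 assignments meet the threshold.

81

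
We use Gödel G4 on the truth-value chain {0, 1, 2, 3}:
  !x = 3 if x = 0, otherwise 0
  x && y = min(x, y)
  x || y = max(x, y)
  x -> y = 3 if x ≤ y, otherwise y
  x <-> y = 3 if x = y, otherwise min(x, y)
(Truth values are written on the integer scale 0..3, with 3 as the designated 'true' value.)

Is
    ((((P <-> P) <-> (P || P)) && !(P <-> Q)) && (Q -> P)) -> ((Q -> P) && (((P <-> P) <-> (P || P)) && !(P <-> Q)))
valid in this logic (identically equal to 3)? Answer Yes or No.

P = 0, Q = 0 ↦ 3
P = 0, Q = 1 ↦ 3
P = 0, Q = 2 ↦ 3
P = 0, Q = 3 ↦ 3
P = 1, Q = 0 ↦ 3
P = 1, Q = 1 ↦ 3
P = 1, Q = 2 ↦ 3
P = 1, Q = 3 ↦ 3
P = 2, Q = 0 ↦ 3
P = 2, Q = 1 ↦ 3
P = 2, Q = 2 ↦ 3
P = 2, Q = 3 ↦ 3
P = 3, Q = 0 ↦ 3
P = 3, Q = 1 ↦ 3
P = 3, Q = 2 ↦ 3
P = 3, Q = 3 ↦ 3
Every assignment gives a value ≥ 3.

Yes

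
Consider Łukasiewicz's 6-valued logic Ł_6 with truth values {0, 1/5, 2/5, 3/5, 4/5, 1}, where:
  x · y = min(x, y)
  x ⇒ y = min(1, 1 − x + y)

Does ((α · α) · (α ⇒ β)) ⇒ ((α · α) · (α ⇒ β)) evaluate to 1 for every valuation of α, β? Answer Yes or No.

At α = 1/5, β = 2/5, for instance:
α · α = 1/5 · 1/5 = 1/5
α ⇒ β = 1/5 ⇒ 2/5 = 1
(α · α) · (α ⇒ β) = 1/5 · 1 = 1/5
((α · α) · (α ⇒ β)) ⇒ ((α · α) · (α ⇒ β)) = 1/5 ⇒ 1/5 = 1
and checking the remaining 35 assignments likewise gives ≥ 1 in every case.

Yes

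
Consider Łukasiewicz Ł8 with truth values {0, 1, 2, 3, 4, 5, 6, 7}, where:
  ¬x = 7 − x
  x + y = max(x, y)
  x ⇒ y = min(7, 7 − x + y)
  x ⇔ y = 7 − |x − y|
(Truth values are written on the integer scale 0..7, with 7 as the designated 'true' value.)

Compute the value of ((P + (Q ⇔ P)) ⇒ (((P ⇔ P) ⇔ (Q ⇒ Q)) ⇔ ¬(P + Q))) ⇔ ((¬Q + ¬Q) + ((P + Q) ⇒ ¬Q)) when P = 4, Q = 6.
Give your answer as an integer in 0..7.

Q ⇔ P = 6 ⇔ 4 = 5
P + (Q ⇔ P) = 4 + 5 = 5
P ⇔ P = 4 ⇔ 4 = 7
Q ⇒ Q = 6 ⇒ 6 = 7
(P ⇔ P) ⇔ (Q ⇒ Q) = 7 ⇔ 7 = 7
P + Q = 4 + 6 = 6
¬(P + Q) = ¬6 = 1
((P ⇔ P) ⇔ (Q ⇒ Q)) ⇔ ¬(P + Q) = 7 ⇔ 1 = 1
(P + (Q ⇔ P)) ⇒ (((P ⇔ P) ⇔ (Q ⇒ Q)) ⇔ ¬(P + Q)) = 5 ⇒ 1 = 3
¬Q = ¬6 = 1
¬Q = ¬6 = 1
¬Q + ¬Q = 1 + 1 = 1
P + Q = 4 + 6 = 6
¬Q = ¬6 = 1
(P + Q) ⇒ ¬Q = 6 ⇒ 1 = 2
(¬Q + ¬Q) + ((P + Q) ⇒ ¬Q) = 1 + 2 = 2
((P + (Q ⇔ P)) ⇒ (((P ⇔ P) ⇔ (Q ⇒ Q)) ⇔ ¬(P + Q))) ⇔ ((¬Q + ¬Q) + ((P + Q) ⇒ ¬Q)) = 3 ⇔ 2 = 6

6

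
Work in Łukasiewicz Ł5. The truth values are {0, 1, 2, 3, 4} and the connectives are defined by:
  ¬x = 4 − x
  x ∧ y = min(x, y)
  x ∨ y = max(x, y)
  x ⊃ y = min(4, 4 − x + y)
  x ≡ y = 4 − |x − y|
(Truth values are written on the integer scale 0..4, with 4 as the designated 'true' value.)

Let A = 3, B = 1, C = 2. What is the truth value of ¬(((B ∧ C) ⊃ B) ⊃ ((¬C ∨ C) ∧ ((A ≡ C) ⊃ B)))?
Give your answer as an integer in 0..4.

B ∧ C = 1 ∧ 2 = 1
(B ∧ C) ⊃ B = 1 ⊃ 1 = 4
¬C = ¬2 = 2
¬C ∨ C = 2 ∨ 2 = 2
A ≡ C = 3 ≡ 2 = 3
(A ≡ C) ⊃ B = 3 ⊃ 1 = 2
(¬C ∨ C) ∧ ((A ≡ C) ⊃ B) = 2 ∧ 2 = 2
((B ∧ C) ⊃ B) ⊃ ((¬C ∨ C) ∧ ((A ≡ C) ⊃ B)) = 4 ⊃ 2 = 2
¬(((B ∧ C) ⊃ B) ⊃ ((¬C ∨ C) ∧ ((A ≡ C) ⊃ B))) = ¬2 = 2

2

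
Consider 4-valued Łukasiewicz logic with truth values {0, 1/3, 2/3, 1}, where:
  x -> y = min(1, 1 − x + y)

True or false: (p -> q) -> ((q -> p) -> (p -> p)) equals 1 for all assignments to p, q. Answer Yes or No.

p = 0, q = 0 ↦ 1
p = 0, q = 1/3 ↦ 1
p = 0, q = 2/3 ↦ 1
p = 0, q = 1 ↦ 1
p = 1/3, q = 0 ↦ 1
p = 1/3, q = 1/3 ↦ 1
p = 1/3, q = 2/3 ↦ 1
p = 1/3, q = 1 ↦ 1
p = 2/3, q = 0 ↦ 1
p = 2/3, q = 1/3 ↦ 1
p = 2/3, q = 2/3 ↦ 1
p = 2/3, q = 1 ↦ 1
p = 1, q = 0 ↦ 1
p = 1, q = 1/3 ↦ 1
p = 1, q = 2/3 ↦ 1
p = 1, q = 1 ↦ 1
Every assignment gives a value ≥ 1.

Yes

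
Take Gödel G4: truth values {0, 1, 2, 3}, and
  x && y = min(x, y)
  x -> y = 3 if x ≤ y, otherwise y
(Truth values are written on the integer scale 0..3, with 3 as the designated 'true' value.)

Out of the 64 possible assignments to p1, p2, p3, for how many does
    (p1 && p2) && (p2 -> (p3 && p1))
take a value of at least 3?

1

value 3: 1 assignment (counts)
value 2: 7 assignments
value 1: 19 assignments
value 0: 37 assignments
So 1 of the 64 assignments meets the threshold.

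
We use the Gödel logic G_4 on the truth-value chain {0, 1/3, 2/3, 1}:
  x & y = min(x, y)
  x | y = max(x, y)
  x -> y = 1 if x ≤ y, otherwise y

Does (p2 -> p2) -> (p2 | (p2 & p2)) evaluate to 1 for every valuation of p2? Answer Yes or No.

Counterexample: take p2 = 0.
p2 -> p2 = 0 -> 0 = 1
p2 & p2 = 0 & 0 = 0
p2 | (p2 & p2) = 0 | 0 = 0
(p2 -> p2) -> (p2 | (p2 & p2)) = 1 -> 0 = 0
This gives 0 ≠ 1.

No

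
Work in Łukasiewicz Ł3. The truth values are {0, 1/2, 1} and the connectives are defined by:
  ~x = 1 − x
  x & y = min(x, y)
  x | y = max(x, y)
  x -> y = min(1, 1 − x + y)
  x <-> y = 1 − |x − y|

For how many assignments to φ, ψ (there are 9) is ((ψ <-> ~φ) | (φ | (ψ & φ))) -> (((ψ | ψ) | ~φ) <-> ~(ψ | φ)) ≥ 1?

φ = 0, ψ = 0 ↦ 1  ≥
φ = 0, ψ = 1/2 ↦ 1  ≥
φ = 0, ψ = 1 ↦ 0  <
φ = 1/2, ψ = 0 ↦ 1  ≥
φ = 1/2, ψ = 1/2 ↦ 1  ≥
φ = 1/2, ψ = 1 ↦ 1/2  <
φ = 1, ψ = 0 ↦ 1  ≥
φ = 1, ψ = 1/2 ↦ 1/2  <
φ = 1, ψ = 1 ↦ 0  <
So 5 of the 9 assignments meet the threshold.

5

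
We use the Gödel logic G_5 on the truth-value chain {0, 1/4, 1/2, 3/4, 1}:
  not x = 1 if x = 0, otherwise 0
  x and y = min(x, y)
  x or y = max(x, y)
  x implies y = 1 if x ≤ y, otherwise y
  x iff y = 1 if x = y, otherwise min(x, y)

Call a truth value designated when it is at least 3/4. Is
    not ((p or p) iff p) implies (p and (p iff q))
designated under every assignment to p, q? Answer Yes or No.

Yes

At p = 1/4, q = 1, for instance:
p or p = 1/4 or 1/4 = 1/4
(p or p) iff p = 1/4 iff 1/4 = 1
not ((p or p) iff p) = not 1 = 0
p iff q = 1/4 iff 1 = 1/4
p and (p iff q) = 1/4 and 1/4 = 1/4
not ((p or p) iff p) implies (p and (p iff q)) = 0 implies 1/4 = 1
and checking the remaining 24 assignments likewise gives ≥ 3/4 in every case.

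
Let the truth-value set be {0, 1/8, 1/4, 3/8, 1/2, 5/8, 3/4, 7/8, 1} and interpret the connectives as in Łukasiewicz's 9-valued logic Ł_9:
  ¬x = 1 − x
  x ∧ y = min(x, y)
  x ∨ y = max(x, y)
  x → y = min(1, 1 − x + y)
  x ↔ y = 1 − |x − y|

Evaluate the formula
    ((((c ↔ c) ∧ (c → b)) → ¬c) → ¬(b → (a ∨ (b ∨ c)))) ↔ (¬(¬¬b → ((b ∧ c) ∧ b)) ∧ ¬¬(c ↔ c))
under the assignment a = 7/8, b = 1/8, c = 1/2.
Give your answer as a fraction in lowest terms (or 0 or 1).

7/8

c ↔ c = 1/2 ↔ 1/2 = 1
c → b = 1/2 → 1/8 = 5/8
(c ↔ c) ∧ (c → b) = 1 ∧ 5/8 = 5/8
¬c = ¬1/2 = 1/2
((c ↔ c) ∧ (c → b)) → ¬c = 5/8 → 1/2 = 7/8
b ∨ c = 1/8 ∨ 1/2 = 1/2
a ∨ (b ∨ c) = 7/8 ∨ 1/2 = 7/8
b → (a ∨ (b ∨ c)) = 1/8 → 7/8 = 1
¬(b → (a ∨ (b ∨ c))) = ¬1 = 0
(((c ↔ c) ∧ (c → b)) → ¬c) → ¬(b → (a ∨ (b ∨ c))) = 7/8 → 0 = 1/8
¬b = ¬1/8 = 7/8
¬¬b = ¬7/8 = 1/8
b ∧ c = 1/8 ∧ 1/2 = 1/8
(b ∧ c) ∧ b = 1/8 ∧ 1/8 = 1/8
¬¬b → ((b ∧ c) ∧ b) = 1/8 → 1/8 = 1
¬(¬¬b → ((b ∧ c) ∧ b)) = ¬1 = 0
c ↔ c = 1/2 ↔ 1/2 = 1
¬(c ↔ c) = ¬1 = 0
¬¬(c ↔ c) = ¬0 = 1
¬(¬¬b → ((b ∧ c) ∧ b)) ∧ ¬¬(c ↔ c) = 0 ∧ 1 = 0
((((c ↔ c) ∧ (c → b)) → ¬c) → ¬(b → (a ∨ (b ∨ c)))) ↔ (¬(¬¬b → ((b ∧ c) ∧ b)) ∧ ¬¬(c ↔ c)) = 1/8 ↔ 0 = 7/8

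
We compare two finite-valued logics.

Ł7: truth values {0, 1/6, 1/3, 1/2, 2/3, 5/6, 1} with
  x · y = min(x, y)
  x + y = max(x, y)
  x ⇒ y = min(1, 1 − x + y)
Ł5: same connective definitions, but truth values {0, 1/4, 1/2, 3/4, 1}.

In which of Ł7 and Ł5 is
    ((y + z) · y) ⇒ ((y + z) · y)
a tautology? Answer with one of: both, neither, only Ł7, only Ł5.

In Ł7: every assignment gives 1 — tautology.
In Ł5: every assignment gives 1 — tautology.

both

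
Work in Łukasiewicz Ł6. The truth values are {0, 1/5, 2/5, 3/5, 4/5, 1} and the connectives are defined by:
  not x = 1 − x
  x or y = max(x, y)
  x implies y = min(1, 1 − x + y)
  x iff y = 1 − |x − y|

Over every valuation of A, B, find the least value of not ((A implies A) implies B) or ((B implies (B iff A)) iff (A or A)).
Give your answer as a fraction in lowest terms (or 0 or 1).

Take A = 0, B = 3/5:
A implies A = 0 implies 0 = 1
(A implies A) implies B = 1 implies 3/5 = 3/5
not ((A implies A) implies B) = not 3/5 = 2/5
B iff A = 3/5 iff 0 = 2/5
B implies (B iff A) = 3/5 implies 2/5 = 4/5
A or A = 0 or 0 = 0
(B implies (B iff A)) iff (A or A) = 4/5 iff 0 = 1/5
not ((A implies A) implies B) or ((B implies (B iff A)) iff (A or A)) = 2/5 or 1/5 = 2/5
No assignment yields a value below 2/5, so this is the minimum.

2/5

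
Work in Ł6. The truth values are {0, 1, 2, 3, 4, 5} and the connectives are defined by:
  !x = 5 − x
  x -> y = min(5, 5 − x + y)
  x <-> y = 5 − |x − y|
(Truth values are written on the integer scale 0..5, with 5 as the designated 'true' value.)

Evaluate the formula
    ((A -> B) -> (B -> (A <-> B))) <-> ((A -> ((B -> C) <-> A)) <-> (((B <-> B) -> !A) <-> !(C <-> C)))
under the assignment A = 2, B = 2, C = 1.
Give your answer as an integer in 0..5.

2

A -> B = 2 -> 2 = 5
A <-> B = 2 <-> 2 = 5
B -> (A <-> B) = 2 -> 5 = 5
(A -> B) -> (B -> (A <-> B)) = 5 -> 5 = 5
B -> C = 2 -> 1 = 4
(B -> C) <-> A = 4 <-> 2 = 3
A -> ((B -> C) <-> A) = 2 -> 3 = 5
B <-> B = 2 <-> 2 = 5
!A = !2 = 3
(B <-> B) -> !A = 5 -> 3 = 3
C <-> C = 1 <-> 1 = 5
!(C <-> C) = !5 = 0
((B <-> B) -> !A) <-> !(C <-> C) = 3 <-> 0 = 2
(A -> ((B -> C) <-> A)) <-> (((B <-> B) -> !A) <-> !(C <-> C)) = 5 <-> 2 = 2
((A -> B) -> (B -> (A <-> B))) <-> ((A -> ((B -> C) <-> A)) <-> (((B <-> B) -> !A) <-> !(C <-> C))) = 5 <-> 2 = 2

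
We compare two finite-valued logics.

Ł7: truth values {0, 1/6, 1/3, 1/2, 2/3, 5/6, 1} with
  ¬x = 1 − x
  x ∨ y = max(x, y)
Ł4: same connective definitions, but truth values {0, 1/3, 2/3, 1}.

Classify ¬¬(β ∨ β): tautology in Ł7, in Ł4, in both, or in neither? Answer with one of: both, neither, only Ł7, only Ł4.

neither

In Ł7: at β = 0 the value is 0 — not a tautology.
In Ł4: at β = 0 the value is 0 — not a tautology.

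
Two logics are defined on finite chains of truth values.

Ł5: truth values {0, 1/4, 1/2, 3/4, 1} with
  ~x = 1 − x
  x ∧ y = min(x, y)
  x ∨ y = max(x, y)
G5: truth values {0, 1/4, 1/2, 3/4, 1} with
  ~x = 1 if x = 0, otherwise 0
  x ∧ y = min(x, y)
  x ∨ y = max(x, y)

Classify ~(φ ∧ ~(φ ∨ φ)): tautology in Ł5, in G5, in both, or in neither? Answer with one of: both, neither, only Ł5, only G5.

only G5

In Ł5: at φ = 1/4 the value is 3/4 — not a tautology.
In G5: every assignment gives 1 — tautology.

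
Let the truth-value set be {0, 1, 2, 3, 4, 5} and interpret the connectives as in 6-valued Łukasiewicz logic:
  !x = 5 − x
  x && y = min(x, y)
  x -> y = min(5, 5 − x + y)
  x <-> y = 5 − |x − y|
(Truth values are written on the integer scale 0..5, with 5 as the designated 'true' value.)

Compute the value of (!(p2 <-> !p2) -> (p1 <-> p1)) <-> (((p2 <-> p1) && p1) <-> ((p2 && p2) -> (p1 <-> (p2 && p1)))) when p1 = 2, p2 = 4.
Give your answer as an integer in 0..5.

!p2 = !4 = 1
p2 <-> !p2 = 4 <-> 1 = 2
!(p2 <-> !p2) = !2 = 3
p1 <-> p1 = 2 <-> 2 = 5
!(p2 <-> !p2) -> (p1 <-> p1) = 3 -> 5 = 5
p2 <-> p1 = 4 <-> 2 = 3
(p2 <-> p1) && p1 = 3 && 2 = 2
p2 && p2 = 4 && 4 = 4
p2 && p1 = 4 && 2 = 2
p1 <-> (p2 && p1) = 2 <-> 2 = 5
(p2 && p2) -> (p1 <-> (p2 && p1)) = 4 -> 5 = 5
((p2 <-> p1) && p1) <-> ((p2 && p2) -> (p1 <-> (p2 && p1))) = 2 <-> 5 = 2
(!(p2 <-> !p2) -> (p1 <-> p1)) <-> (((p2 <-> p1) && p1) <-> ((p2 && p2) -> (p1 <-> (p2 && p1)))) = 5 <-> 2 = 2

2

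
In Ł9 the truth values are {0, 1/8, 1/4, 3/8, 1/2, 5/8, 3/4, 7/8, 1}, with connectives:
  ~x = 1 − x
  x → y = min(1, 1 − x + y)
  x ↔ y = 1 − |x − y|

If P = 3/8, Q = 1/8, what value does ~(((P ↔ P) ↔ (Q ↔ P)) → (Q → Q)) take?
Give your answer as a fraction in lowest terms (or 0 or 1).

0

P ↔ P = 3/8 ↔ 3/8 = 1
Q ↔ P = 1/8 ↔ 3/8 = 3/4
(P ↔ P) ↔ (Q ↔ P) = 1 ↔ 3/4 = 3/4
Q → Q = 1/8 → 1/8 = 1
((P ↔ P) ↔ (Q ↔ P)) → (Q → Q) = 3/4 → 1 = 1
~(((P ↔ P) ↔ (Q ↔ P)) → (Q → Q)) = ~1 = 0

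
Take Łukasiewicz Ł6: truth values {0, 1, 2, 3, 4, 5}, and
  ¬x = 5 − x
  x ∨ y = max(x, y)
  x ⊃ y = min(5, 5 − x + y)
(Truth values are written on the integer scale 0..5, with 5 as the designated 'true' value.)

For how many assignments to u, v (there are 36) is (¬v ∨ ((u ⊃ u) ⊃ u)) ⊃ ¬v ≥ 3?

30

value 5: 21 assignments (counts)
value 4: 5 assignments (counts)
value 3: 4 assignments (counts)
value 2: 3 assignments
value 1: 2 assignments
value 0: 1 assignment
So 30 of the 36 assignments meet the threshold.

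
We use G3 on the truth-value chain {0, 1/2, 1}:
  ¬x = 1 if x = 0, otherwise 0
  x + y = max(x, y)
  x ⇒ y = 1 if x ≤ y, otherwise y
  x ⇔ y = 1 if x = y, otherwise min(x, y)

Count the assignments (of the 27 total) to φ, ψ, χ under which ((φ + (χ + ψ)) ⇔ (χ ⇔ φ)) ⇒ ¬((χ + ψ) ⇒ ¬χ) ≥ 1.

value 1: 25 assignments (counts)
value 0: 2 assignments
So 25 of the 27 assignments meet the threshold.

25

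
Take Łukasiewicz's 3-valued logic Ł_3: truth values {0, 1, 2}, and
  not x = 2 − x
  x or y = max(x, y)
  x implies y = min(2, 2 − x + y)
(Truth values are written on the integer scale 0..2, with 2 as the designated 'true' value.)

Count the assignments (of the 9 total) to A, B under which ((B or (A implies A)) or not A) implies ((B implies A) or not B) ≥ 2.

6

A = 0, B = 0 ↦ 2  ≥
A = 0, B = 1 ↦ 1  <
A = 0, B = 2 ↦ 0  <
A = 1, B = 0 ↦ 2  ≥
A = 1, B = 1 ↦ 2  ≥
A = 1, B = 2 ↦ 1  <
A = 2, B = 0 ↦ 2  ≥
A = 2, B = 1 ↦ 2  ≥
A = 2, B = 2 ↦ 2  ≥
So 6 of the 9 assignments meet the threshold.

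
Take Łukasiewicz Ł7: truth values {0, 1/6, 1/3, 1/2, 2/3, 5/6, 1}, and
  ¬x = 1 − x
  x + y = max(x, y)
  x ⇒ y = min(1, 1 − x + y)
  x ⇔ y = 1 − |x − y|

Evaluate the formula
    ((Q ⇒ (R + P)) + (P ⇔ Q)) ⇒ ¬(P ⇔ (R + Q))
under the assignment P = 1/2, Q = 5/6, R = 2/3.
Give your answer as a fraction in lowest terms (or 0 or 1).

R + P = 2/3 + 1/2 = 2/3
Q ⇒ (R + P) = 5/6 ⇒ 2/3 = 5/6
P ⇔ Q = 1/2 ⇔ 5/6 = 2/3
(Q ⇒ (R + P)) + (P ⇔ Q) = 5/6 + 2/3 = 5/6
R + Q = 2/3 + 5/6 = 5/6
P ⇔ (R + Q) = 1/2 ⇔ 5/6 = 2/3
¬(P ⇔ (R + Q)) = ¬2/3 = 1/3
((Q ⇒ (R + P)) + (P ⇔ Q)) ⇒ ¬(P ⇔ (R + Q)) = 5/6 ⇒ 1/3 = 1/2

1/2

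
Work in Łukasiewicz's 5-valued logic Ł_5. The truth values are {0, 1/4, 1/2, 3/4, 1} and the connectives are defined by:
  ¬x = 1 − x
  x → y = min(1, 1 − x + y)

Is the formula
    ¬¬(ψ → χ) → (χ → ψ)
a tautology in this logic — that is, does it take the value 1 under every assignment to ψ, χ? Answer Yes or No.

No

Counterexample: take ψ = 0, χ = 1/4.
ψ → χ = 0 → 1/4 = 1
¬(ψ → χ) = ¬1 = 0
¬¬(ψ → χ) = ¬0 = 1
χ → ψ = 1/4 → 0 = 3/4
¬¬(ψ → χ) → (χ → ψ) = 1 → 3/4 = 3/4
This gives 3/4 ≠ 1.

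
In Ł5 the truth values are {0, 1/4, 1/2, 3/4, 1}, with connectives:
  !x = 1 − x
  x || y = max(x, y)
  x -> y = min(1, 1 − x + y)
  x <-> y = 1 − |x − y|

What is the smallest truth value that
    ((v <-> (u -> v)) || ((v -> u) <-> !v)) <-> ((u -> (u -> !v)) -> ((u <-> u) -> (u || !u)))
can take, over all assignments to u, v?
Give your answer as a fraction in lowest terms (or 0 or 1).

Take u = 1/2, v = 0:
u -> v = 1/2 -> 0 = 1/2
v <-> (u -> v) = 0 <-> 1/2 = 1/2
v -> u = 0 -> 1/2 = 1
!v = !0 = 1
(v -> u) <-> !v = 1 <-> 1 = 1
(v <-> (u -> v)) || ((v -> u) <-> !v) = 1/2 || 1 = 1
!v = !0 = 1
u -> !v = 1/2 -> 1 = 1
u -> (u -> !v) = 1/2 -> 1 = 1
u <-> u = 1/2 <-> 1/2 = 1
!u = !1/2 = 1/2
u || !u = 1/2 || 1/2 = 1/2
(u <-> u) -> (u || !u) = 1 -> 1/2 = 1/2
(u -> (u -> !v)) -> ((u <-> u) -> (u || !u)) = 1 -> 1/2 = 1/2
((v <-> (u -> v)) || ((v -> u) <-> !v)) <-> ((u -> (u -> !v)) -> ((u <-> u) -> (u || !u))) = 1 <-> 1/2 = 1/2
No assignment yields a value below 1/2, so this is the minimum.

1/2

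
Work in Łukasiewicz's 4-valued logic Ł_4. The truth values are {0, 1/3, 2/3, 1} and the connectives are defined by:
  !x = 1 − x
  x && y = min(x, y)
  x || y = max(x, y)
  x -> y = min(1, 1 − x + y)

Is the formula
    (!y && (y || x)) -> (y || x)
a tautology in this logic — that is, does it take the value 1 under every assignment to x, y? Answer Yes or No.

x = 0, y = 0 ↦ 1
x = 0, y = 1/3 ↦ 1
x = 0, y = 2/3 ↦ 1
x = 0, y = 1 ↦ 1
x = 1/3, y = 0 ↦ 1
x = 1/3, y = 1/3 ↦ 1
x = 1/3, y = 2/3 ↦ 1
x = 1/3, y = 1 ↦ 1
x = 2/3, y = 0 ↦ 1
x = 2/3, y = 1/3 ↦ 1
x = 2/3, y = 2/3 ↦ 1
x = 2/3, y = 1 ↦ 1
x = 1, y = 0 ↦ 1
x = 1, y = 1/3 ↦ 1
x = 1, y = 2/3 ↦ 1
x = 1, y = 1 ↦ 1
Every assignment gives a value ≥ 1.

Yes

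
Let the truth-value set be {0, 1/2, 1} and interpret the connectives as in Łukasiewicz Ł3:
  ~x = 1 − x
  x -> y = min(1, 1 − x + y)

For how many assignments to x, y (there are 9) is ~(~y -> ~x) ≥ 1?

x = 0, y = 0 ↦ 0  <
x = 0, y = 1/2 ↦ 0  <
x = 0, y = 1 ↦ 0  <
x = 1/2, y = 0 ↦ 1/2  <
x = 1/2, y = 1/2 ↦ 0  <
x = 1/2, y = 1 ↦ 0  <
x = 1, y = 0 ↦ 1  ≥
x = 1, y = 1/2 ↦ 1/2  <
x = 1, y = 1 ↦ 0  <
So 1 of the 9 assignments meets the threshold.

1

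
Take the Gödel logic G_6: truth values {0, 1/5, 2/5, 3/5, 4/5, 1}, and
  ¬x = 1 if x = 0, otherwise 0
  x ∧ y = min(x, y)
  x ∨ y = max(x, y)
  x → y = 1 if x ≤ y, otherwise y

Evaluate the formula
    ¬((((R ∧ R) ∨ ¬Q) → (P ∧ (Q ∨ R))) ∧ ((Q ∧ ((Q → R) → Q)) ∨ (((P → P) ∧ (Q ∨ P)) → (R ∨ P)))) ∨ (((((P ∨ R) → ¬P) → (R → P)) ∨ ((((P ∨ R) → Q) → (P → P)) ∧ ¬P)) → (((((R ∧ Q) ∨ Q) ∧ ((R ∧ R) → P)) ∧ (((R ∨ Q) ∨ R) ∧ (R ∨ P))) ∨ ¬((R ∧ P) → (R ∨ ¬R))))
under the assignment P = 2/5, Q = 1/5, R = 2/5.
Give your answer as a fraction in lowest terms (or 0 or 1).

1/5

R ∧ R = 2/5 ∧ 2/5 = 2/5
¬Q = ¬1/5 = 0
(R ∧ R) ∨ ¬Q = 2/5 ∨ 0 = 2/5
Q ∨ R = 1/5 ∨ 2/5 = 2/5
P ∧ (Q ∨ R) = 2/5 ∧ 2/5 = 2/5
((R ∧ R) ∨ ¬Q) → (P ∧ (Q ∨ R)) = 2/5 → 2/5 = 1
Q → R = 1/5 → 2/5 = 1
(Q → R) → Q = 1 → 1/5 = 1/5
Q ∧ ((Q → R) → Q) = 1/5 ∧ 1/5 = 1/5
P → P = 2/5 → 2/5 = 1
Q ∨ P = 1/5 ∨ 2/5 = 2/5
(P → P) ∧ (Q ∨ P) = 1 ∧ 2/5 = 2/5
R ∨ P = 2/5 ∨ 2/5 = 2/5
((P → P) ∧ (Q ∨ P)) → (R ∨ P) = 2/5 → 2/5 = 1
(Q ∧ ((Q → R) → Q)) ∨ (((P → P) ∧ (Q ∨ P)) → (R ∨ P)) = 1/5 ∨ 1 = 1
(((R ∧ R) ∨ ¬Q) → (P ∧ (Q ∨ R))) ∧ ((Q ∧ ((Q → R) → Q)) ∨ (((P → P) ∧ (Q ∨ P)) → (R ∨ P))) = 1 ∧ 1 = 1
¬((((R ∧ R) ∨ ¬Q) → (P ∧ (Q ∨ R))) ∧ ((Q ∧ ((Q → R) → Q)) ∨ (((P → P) ∧ (Q ∨ P)) → (R ∨ P)))) = ¬1 = 0
P ∨ R = 2/5 ∨ 2/5 = 2/5
¬P = ¬2/5 = 0
(P ∨ R) → ¬P = 2/5 → 0 = 0
R → P = 2/5 → 2/5 = 1
((P ∨ R) → ¬P) → (R → P) = 0 → 1 = 1
P ∨ R = 2/5 ∨ 2/5 = 2/5
(P ∨ R) → Q = 2/5 → 1/5 = 1/5
P → P = 2/5 → 2/5 = 1
((P ∨ R) → Q) → (P → P) = 1/5 → 1 = 1
¬P = ¬2/5 = 0
(((P ∨ R) → Q) → (P → P)) ∧ ¬P = 1 ∧ 0 = 0
(((P ∨ R) → ¬P) → (R → P)) ∨ ((((P ∨ R) → Q) → (P → P)) ∧ ¬P) = 1 ∨ 0 = 1
R ∧ Q = 2/5 ∧ 1/5 = 1/5
(R ∧ Q) ∨ Q = 1/5 ∨ 1/5 = 1/5
R ∧ R = 2/5 ∧ 2/5 = 2/5
(R ∧ R) → P = 2/5 → 2/5 = 1
((R ∧ Q) ∨ Q) ∧ ((R ∧ R) → P) = 1/5 ∧ 1 = 1/5
R ∨ Q = 2/5 ∨ 1/5 = 2/5
(R ∨ Q) ∨ R = 2/5 ∨ 2/5 = 2/5
R ∨ P = 2/5 ∨ 2/5 = 2/5
((R ∨ Q) ∨ R) ∧ (R ∨ P) = 2/5 ∧ 2/5 = 2/5
(((R ∧ Q) ∨ Q) ∧ ((R ∧ R) → P)) ∧ (((R ∨ Q) ∨ R) ∧ (R ∨ P)) = 1/5 ∧ 2/5 = 1/5
R ∧ P = 2/5 ∧ 2/5 = 2/5
¬R = ¬2/5 = 0
R ∨ ¬R = 2/5 ∨ 0 = 2/5
(R ∧ P) → (R ∨ ¬R) = 2/5 → 2/5 = 1
¬((R ∧ P) → (R ∨ ¬R)) = ¬1 = 0
((((R ∧ Q) ∨ Q) ∧ ((R ∧ R) → P)) ∧ (((R ∨ Q) ∨ R) ∧ (R ∨ P))) ∨ ¬((R ∧ P) → (R ∨ ¬R)) = 1/5 ∨ 0 = 1/5
((((P ∨ R) → ¬P) → (R → P)) ∨ ((((P ∨ R) → Q) → (P → P)) ∧ ¬P)) → (((((R ∧ Q) ∨ Q) ∧ ((R ∧ R) → P)) ∧ (((R ∨ Q) ∨ R) ∧ (R ∨ P))) ∨ ¬((R ∧ P) → (R ∨ ¬R))) = 1 → 1/5 = 1/5
¬((((R ∧ R) ∨ ¬Q) → (P ∧ (Q ∨ R))) ∧ ((Q ∧ ((Q → R) → Q)) ∨ (((P → P) ∧ (Q ∨ P)) → (R ∨ P)))) ∨ (((((P ∨ R) → ¬P) → (R → P)) ∨ ((((P ∨ R) → Q) → (P → P)) ∧ ¬P)) → (((((R ∧ Q) ∨ Q) ∧ ((R ∧ R) → P)) ∧ (((R ∨ Q) ∨ R) ∧ (R ∨ P))) ∨ ¬((R ∧ P) → (R ∨ ¬R)))) = 0 ∨ 1/5 = 1/5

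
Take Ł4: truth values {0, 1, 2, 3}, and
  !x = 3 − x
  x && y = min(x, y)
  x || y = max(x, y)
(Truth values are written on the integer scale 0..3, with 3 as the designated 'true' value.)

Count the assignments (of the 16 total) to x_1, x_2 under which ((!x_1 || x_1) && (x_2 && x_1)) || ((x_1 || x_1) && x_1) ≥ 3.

4

x_1 = 0, x_2 = 0 ↦ 0  <
x_1 = 0, x_2 = 1 ↦ 0  <
x_1 = 0, x_2 = 2 ↦ 0  <
x_1 = 0, x_2 = 3 ↦ 0  <
x_1 = 1, x_2 = 0 ↦ 1  <
x_1 = 1, x_2 = 1 ↦ 1  <
x_1 = 1, x_2 = 2 ↦ 1  <
x_1 = 1, x_2 = 3 ↦ 1  <
x_1 = 2, x_2 = 0 ↦ 2  <
x_1 = 2, x_2 = 1 ↦ 2  <
x_1 = 2, x_2 = 2 ↦ 2  <
x_1 = 2, x_2 = 3 ↦ 2  <
x_1 = 3, x_2 = 0 ↦ 3  ≥
x_1 = 3, x_2 = 1 ↦ 3  ≥
x_1 = 3, x_2 = 2 ↦ 3  ≥
x_1 = 3, x_2 = 3 ↦ 3  ≥
So 4 of the 16 assignments meet the threshold.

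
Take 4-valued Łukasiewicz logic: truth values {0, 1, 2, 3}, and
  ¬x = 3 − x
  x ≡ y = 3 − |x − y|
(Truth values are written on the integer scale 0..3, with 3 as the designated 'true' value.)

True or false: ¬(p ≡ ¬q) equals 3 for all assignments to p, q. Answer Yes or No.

Counterexample: take p = 0, q = 1.
¬q = ¬1 = 2
p ≡ ¬q = 0 ≡ 2 = 1
¬(p ≡ ¬q) = ¬1 = 2
This gives 2 ≠ 3.

No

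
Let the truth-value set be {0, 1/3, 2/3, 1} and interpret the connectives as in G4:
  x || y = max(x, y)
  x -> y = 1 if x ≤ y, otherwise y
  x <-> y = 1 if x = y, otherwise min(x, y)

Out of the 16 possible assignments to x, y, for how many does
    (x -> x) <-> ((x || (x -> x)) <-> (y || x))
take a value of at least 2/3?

12

x = 0, y = 0 ↦ 0  <
x = 0, y = 1/3 ↦ 1/3  <
x = 0, y = 2/3 ↦ 2/3  ≥
x = 0, y = 1 ↦ 1  ≥
x = 1/3, y = 0 ↦ 1/3  <
x = 1/3, y = 1/3 ↦ 1/3  <
x = 1/3, y = 2/3 ↦ 2/3  ≥
x = 1/3, y = 1 ↦ 1  ≥
x = 2/3, y = 0 ↦ 2/3  ≥
x = 2/3, y = 1/3 ↦ 2/3  ≥
x = 2/3, y = 2/3 ↦ 2/3  ≥
x = 2/3, y = 1 ↦ 1  ≥
x = 1, y = 0 ↦ 1  ≥
x = 1, y = 1/3 ↦ 1  ≥
x = 1, y = 2/3 ↦ 1  ≥
x = 1, y = 1 ↦ 1  ≥
So 12 of the 16 assignments meet the threshold.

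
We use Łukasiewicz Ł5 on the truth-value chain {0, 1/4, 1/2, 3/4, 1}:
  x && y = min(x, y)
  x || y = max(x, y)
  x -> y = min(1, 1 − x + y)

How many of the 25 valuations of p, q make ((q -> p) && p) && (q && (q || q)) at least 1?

1

value 1: 1 assignment (counts)
value 3/4: 3 assignments
value 1/2: 5 assignments
value 1/4: 7 assignments
value 0: 9 assignments
So 1 of the 25 assignments meets the threshold.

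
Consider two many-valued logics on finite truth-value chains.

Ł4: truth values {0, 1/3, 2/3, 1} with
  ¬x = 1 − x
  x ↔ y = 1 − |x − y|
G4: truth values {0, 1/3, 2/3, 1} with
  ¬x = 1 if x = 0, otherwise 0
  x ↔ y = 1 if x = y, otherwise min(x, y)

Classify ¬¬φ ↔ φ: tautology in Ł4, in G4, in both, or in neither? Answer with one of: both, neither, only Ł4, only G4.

only Ł4

In Ł4: every assignment gives 1 — tautology.
In G4: at φ = 1/3 the value is 1/3 — not a tautology.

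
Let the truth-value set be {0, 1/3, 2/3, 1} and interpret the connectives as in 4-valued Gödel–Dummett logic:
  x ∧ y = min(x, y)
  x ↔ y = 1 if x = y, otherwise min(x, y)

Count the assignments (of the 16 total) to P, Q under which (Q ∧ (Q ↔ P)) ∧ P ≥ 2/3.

4

P = 0, Q = 0 ↦ 0  <
P = 0, Q = 1/3 ↦ 0  <
P = 0, Q = 2/3 ↦ 0  <
P = 0, Q = 1 ↦ 0  <
P = 1/3, Q = 0 ↦ 0  <
P = 1/3, Q = 1/3 ↦ 1/3  <
P = 1/3, Q = 2/3 ↦ 1/3  <
P = 1/3, Q = 1 ↦ 1/3  <
P = 2/3, Q = 0 ↦ 0  <
P = 2/3, Q = 1/3 ↦ 1/3  <
P = 2/3, Q = 2/3 ↦ 2/3  ≥
P = 2/3, Q = 1 ↦ 2/3  ≥
P = 1, Q = 0 ↦ 0  <
P = 1, Q = 1/3 ↦ 1/3  <
P = 1, Q = 2/3 ↦ 2/3  ≥
P = 1, Q = 1 ↦ 1  ≥
So 4 of the 16 assignments meet the threshold.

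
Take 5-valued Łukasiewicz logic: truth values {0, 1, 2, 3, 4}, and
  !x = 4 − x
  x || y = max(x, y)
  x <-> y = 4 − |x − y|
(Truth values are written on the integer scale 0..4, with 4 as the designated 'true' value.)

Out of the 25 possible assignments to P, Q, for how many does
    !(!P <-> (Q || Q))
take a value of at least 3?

value 4: 2 assignments (counts)
value 3: 4 assignments (counts)
value 2: 6 assignments
value 1: 8 assignments
value 0: 5 assignments
So 6 of the 25 assignments meet the threshold.

6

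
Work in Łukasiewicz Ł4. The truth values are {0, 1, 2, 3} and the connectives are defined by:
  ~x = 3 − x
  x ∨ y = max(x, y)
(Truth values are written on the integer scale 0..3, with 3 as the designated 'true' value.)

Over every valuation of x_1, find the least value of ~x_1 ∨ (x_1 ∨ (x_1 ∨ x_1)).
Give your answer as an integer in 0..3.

2

Take x_1 = 1:
~x_1 = ~1 = 2
x_1 ∨ x_1 = 1 ∨ 1 = 1
x_1 ∨ (x_1 ∨ x_1) = 1 ∨ 1 = 1
~x_1 ∨ (x_1 ∨ (x_1 ∨ x_1)) = 2 ∨ 1 = 2
No assignment yields a value below 2, so this is the minimum.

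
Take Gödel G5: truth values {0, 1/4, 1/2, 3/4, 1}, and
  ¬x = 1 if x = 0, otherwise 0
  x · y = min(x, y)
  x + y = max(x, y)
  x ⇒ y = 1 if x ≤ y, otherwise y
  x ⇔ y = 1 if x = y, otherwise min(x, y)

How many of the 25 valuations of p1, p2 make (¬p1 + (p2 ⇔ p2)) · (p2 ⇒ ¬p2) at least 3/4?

value 1: 5 assignments (counts)
value 0: 20 assignments
So 5 of the 25 assignments meet the threshold.

5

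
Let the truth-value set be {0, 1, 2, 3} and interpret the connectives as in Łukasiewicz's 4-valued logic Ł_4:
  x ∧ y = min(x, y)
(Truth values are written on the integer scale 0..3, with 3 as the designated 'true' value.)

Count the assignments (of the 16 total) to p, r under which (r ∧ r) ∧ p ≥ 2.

4

p = 0, r = 0 ↦ 0  <
p = 0, r = 1 ↦ 0  <
p = 0, r = 2 ↦ 0  <
p = 0, r = 3 ↦ 0  <
p = 1, r = 0 ↦ 0  <
p = 1, r = 1 ↦ 1  <
p = 1, r = 2 ↦ 1  <
p = 1, r = 3 ↦ 1  <
p = 2, r = 0 ↦ 0  <
p = 2, r = 1 ↦ 1  <
p = 2, r = 2 ↦ 2  ≥
p = 2, r = 3 ↦ 2  ≥
p = 3, r = 0 ↦ 0  <
p = 3, r = 1 ↦ 1  <
p = 3, r = 2 ↦ 2  ≥
p = 3, r = 3 ↦ 3  ≥
So 4 of the 16 assignments meet the threshold.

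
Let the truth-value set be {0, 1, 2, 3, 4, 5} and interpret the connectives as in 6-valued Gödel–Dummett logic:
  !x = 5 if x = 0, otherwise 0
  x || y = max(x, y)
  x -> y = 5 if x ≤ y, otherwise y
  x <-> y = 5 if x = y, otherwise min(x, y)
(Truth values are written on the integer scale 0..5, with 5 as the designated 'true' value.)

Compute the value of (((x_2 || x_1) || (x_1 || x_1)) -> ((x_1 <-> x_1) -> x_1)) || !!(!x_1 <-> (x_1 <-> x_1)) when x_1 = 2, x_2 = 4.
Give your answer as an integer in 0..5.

2

x_2 || x_1 = 4 || 2 = 4
x_1 || x_1 = 2 || 2 = 2
(x_2 || x_1) || (x_1 || x_1) = 4 || 2 = 4
x_1 <-> x_1 = 2 <-> 2 = 5
(x_1 <-> x_1) -> x_1 = 5 -> 2 = 2
((x_2 || x_1) || (x_1 || x_1)) -> ((x_1 <-> x_1) -> x_1) = 4 -> 2 = 2
!x_1 = !2 = 0
x_1 <-> x_1 = 2 <-> 2 = 5
!x_1 <-> (x_1 <-> x_1) = 0 <-> 5 = 0
!(!x_1 <-> (x_1 <-> x_1)) = !0 = 5
!!(!x_1 <-> (x_1 <-> x_1)) = !5 = 0
(((x_2 || x_1) || (x_1 || x_1)) -> ((x_1 <-> x_1) -> x_1)) || !!(!x_1 <-> (x_1 <-> x_1)) = 2 || 0 = 2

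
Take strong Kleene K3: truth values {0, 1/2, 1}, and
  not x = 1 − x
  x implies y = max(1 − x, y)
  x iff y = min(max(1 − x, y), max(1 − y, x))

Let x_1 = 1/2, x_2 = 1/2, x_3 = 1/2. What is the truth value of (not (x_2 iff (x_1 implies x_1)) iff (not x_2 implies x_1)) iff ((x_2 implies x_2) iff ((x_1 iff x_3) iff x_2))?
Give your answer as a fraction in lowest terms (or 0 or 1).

x_1 implies x_1 = 1/2 implies 1/2 = 1/2
x_2 iff (x_1 implies x_1) = 1/2 iff 1/2 = 1/2
not (x_2 iff (x_1 implies x_1)) = not 1/2 = 1/2
not x_2 = not 1/2 = 1/2
not x_2 implies x_1 = 1/2 implies 1/2 = 1/2
not (x_2 iff (x_1 implies x_1)) iff (not x_2 implies x_1) = 1/2 iff 1/2 = 1/2
x_2 implies x_2 = 1/2 implies 1/2 = 1/2
x_1 iff x_3 = 1/2 iff 1/2 = 1/2
(x_1 iff x_3) iff x_2 = 1/2 iff 1/2 = 1/2
(x_2 implies x_2) iff ((x_1 iff x_3) iff x_2) = 1/2 iff 1/2 = 1/2
(not (x_2 iff (x_1 implies x_1)) iff (not x_2 implies x_1)) iff ((x_2 implies x_2) iff ((x_1 iff x_3) iff x_2)) = 1/2 iff 1/2 = 1/2

1/2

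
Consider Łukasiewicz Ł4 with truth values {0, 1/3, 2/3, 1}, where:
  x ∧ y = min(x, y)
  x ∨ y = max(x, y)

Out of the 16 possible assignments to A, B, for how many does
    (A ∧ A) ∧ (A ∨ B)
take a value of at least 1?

4

A = 0, B = 0 ↦ 0  <
A = 0, B = 1/3 ↦ 0  <
A = 0, B = 2/3 ↦ 0  <
A = 0, B = 1 ↦ 0  <
A = 1/3, B = 0 ↦ 1/3  <
A = 1/3, B = 1/3 ↦ 1/3  <
A = 1/3, B = 2/3 ↦ 1/3  <
A = 1/3, B = 1 ↦ 1/3  <
A = 2/3, B = 0 ↦ 2/3  <
A = 2/3, B = 1/3 ↦ 2/3  <
A = 2/3, B = 2/3 ↦ 2/3  <
A = 2/3, B = 1 ↦ 2/3  <
A = 1, B = 0 ↦ 1  ≥
A = 1, B = 1/3 ↦ 1  ≥
A = 1, B = 2/3 ↦ 1  ≥
A = 1, B = 1 ↦ 1  ≥
So 4 of the 16 assignments meet the threshold.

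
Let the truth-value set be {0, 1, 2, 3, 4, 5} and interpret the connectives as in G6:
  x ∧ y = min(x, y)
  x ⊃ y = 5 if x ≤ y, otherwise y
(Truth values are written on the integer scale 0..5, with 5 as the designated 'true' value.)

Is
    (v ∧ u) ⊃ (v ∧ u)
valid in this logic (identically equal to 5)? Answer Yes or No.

Yes

At u = 4, v = 3, for instance:
v ∧ u = 3 ∧ 4 = 3
(v ∧ u) ⊃ (v ∧ u) = 3 ⊃ 3 = 5
and checking the remaining 35 assignments likewise gives ≥ 5 in every case.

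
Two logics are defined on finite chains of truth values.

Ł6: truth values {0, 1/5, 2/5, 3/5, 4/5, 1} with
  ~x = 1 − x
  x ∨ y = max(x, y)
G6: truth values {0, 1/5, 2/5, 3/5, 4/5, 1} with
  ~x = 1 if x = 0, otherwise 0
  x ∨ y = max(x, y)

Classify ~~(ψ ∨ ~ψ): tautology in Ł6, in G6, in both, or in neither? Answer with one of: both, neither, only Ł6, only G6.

In Ł6: at ψ = 1/5 the value is 4/5 — not a tautology.
In G6: every assignment gives 1 — tautology.

only G6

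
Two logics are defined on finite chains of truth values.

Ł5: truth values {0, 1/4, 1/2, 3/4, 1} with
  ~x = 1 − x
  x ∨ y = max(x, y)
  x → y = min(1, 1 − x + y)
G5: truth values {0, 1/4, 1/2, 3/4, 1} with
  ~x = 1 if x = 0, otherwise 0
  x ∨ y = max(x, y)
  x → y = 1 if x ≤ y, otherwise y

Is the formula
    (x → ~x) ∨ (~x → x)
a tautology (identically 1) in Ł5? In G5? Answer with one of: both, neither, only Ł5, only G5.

both

In Ł5: every assignment gives 1 — tautology.
In G5: every assignment gives 1 — tautology.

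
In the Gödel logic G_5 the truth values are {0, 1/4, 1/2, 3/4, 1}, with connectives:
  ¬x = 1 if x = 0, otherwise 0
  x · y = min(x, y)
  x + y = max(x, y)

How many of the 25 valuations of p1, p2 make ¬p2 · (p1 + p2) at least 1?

1

value 1: 1 assignment (counts)
value 3/4: 1 assignment
value 1/2: 1 assignment
value 1/4: 1 assignment
value 0: 21 assignments
So 1 of the 25 assignments meets the threshold.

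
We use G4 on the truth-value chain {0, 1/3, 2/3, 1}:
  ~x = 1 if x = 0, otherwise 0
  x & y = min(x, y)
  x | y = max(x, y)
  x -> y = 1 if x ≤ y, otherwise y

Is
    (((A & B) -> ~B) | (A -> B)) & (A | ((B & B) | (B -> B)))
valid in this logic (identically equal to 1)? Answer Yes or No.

No

Counterexample: take A = 2/3, B = 1/3.
A & B = 2/3 & 1/3 = 1/3
~B = ~1/3 = 0
(A & B) -> ~B = 1/3 -> 0 = 0
A -> B = 2/3 -> 1/3 = 1/3
((A & B) -> ~B) | (A -> B) = 0 | 1/3 = 1/3
B & B = 1/3 & 1/3 = 1/3
B -> B = 1/3 -> 1/3 = 1
(B & B) | (B -> B) = 1/3 | 1 = 1
A | ((B & B) | (B -> B)) = 2/3 | 1 = 1
(((A & B) -> ~B) | (A -> B)) & (A | ((B & B) | (B -> B))) = 1/3 & 1 = 1/3
This gives 1/3 ≠ 1.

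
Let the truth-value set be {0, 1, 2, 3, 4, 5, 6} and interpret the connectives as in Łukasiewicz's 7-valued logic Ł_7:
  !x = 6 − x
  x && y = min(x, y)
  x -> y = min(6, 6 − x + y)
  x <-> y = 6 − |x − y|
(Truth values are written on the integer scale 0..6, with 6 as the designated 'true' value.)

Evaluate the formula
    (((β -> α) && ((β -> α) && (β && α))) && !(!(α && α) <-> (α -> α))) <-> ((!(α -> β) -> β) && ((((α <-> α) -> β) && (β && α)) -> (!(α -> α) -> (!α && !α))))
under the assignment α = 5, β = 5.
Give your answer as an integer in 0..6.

5

β -> α = 5 -> 5 = 6
β -> α = 5 -> 5 = 6
β && α = 5 && 5 = 5
(β -> α) && (β && α) = 6 && 5 = 5
(β -> α) && ((β -> α) && (β && α)) = 6 && 5 = 5
α && α = 5 && 5 = 5
!(α && α) = !5 = 1
α -> α = 5 -> 5 = 6
!(α && α) <-> (α -> α) = 1 <-> 6 = 1
!(!(α && α) <-> (α -> α)) = !1 = 5
((β -> α) && ((β -> α) && (β && α))) && !(!(α && α) <-> (α -> α)) = 5 && 5 = 5
α -> β = 5 -> 5 = 6
!(α -> β) = !6 = 0
!(α -> β) -> β = 0 -> 5 = 6
α <-> α = 5 <-> 5 = 6
(α <-> α) -> β = 6 -> 5 = 5
β && α = 5 && 5 = 5
((α <-> α) -> β) && (β && α) = 5 && 5 = 5
α -> α = 5 -> 5 = 6
!(α -> α) = !6 = 0
!α = !5 = 1
!α = !5 = 1
!α && !α = 1 && 1 = 1
!(α -> α) -> (!α && !α) = 0 -> 1 = 6
(((α <-> α) -> β) && (β && α)) -> (!(α -> α) -> (!α && !α)) = 5 -> 6 = 6
(!(α -> β) -> β) && ((((α <-> α) -> β) && (β && α)) -> (!(α -> α) -> (!α && !α))) = 6 && 6 = 6
(((β -> α) && ((β -> α) && (β && α))) && !(!(α && α) <-> (α -> α))) <-> ((!(α -> β) -> β) && ((((α <-> α) -> β) && (β && α)) -> (!(α -> α) -> (!α && !α)))) = 5 <-> 6 = 5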